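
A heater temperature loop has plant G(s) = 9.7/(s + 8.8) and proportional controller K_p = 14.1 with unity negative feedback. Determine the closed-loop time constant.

τ = 0.00687 s

Closed-loop transfer function: T(s) = K_p·G(s)/(1 + K_p·G(s)) = 136.8/(s + 8.8 + 136.8) = 136.8/(s + 145.6).
Time constant τ = 1/145.6 = 0.00687 s.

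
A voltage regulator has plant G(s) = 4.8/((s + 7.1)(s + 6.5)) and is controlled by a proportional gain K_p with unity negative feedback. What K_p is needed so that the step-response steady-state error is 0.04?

K_p = 231

The loop is type 0, so e_ss(step) = 1/(1 + K_pos) with K_pos = K_p·G(0).
G(0) = 0.104. Require 1/(1 + K_p·0.104) = 0.04, so 1 + 0.104·K_p = 25.
K_p = (25 − 1)/0.104 = 231.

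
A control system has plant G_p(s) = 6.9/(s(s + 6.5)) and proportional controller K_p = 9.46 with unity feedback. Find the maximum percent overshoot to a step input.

The closed-loop denominator s² + 6.5s + 65.27 gives ω_n = √65.27 = 8.079 and ζ = 6.5/(2ω_n) = 0.4023.
%OS = 100·exp(−πζ/√(1−ζ²)) = 100·exp(−π·0.4023/√0.8382) = 25.1%.

25.1%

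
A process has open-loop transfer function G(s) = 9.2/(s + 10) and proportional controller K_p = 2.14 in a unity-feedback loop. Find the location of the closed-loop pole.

Closed-loop transfer function: T(s) = K_p·G(s)/(1 + K_p·G(s)) = 19.69/(s + 10 + 19.69) = 19.69/(s + 29.69).
The closed-loop pole is at s = −29.69.

s = -29.69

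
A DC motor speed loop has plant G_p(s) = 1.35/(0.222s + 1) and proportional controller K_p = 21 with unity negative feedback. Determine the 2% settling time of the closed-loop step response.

Closed loop: T(s) = K_p·G_p/(1+K_p·G_p) = 28.35/(0.222s + 1 + 28.35), with pole at s = −(1 + 28.35)/0.222 = −132.2.
τ = 1/132.2 = 0.007564 s, so 2% settling time ≈ 4τ = 0.0303 s.

T_s ≈ 0.0303 s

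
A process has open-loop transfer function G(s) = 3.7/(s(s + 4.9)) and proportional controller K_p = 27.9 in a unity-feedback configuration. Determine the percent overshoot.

45.8%

The closed-loop denominator s² + 4.9s + 103.2 gives ω_n = √103.2 = 10.16 and ζ = 4.9/(2ω_n) = 0.2411.
%OS = 100·exp(−πζ/√(1−ζ²)) = 100·exp(−π·0.2411/√0.9419) = 45.8%.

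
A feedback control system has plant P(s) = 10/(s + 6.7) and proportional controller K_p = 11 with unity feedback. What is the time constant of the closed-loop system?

τ = 0.00857 s

Closed-loop transfer function: T(s) = K_p·P(s)/(1 + K_p·P(s)) = 110/(s + 6.7 + 110) = 110/(s + 116.7).
Time constant τ = 1/116.7 = 0.00857 s.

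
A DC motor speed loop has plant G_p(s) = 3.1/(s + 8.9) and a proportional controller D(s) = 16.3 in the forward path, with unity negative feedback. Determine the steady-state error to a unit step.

0.15

The loop is type 0. Static position error constant K_pos = D(0)·G_p(0) = 16.3·0.3483 = 5.678.
Steady-state error to a unit step: e_ss = 1/(1+K_pos) = 1/6.678 = 0.15.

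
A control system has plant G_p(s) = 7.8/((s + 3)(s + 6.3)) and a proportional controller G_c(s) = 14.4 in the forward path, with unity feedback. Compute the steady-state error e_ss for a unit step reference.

The loop is type 0. Static position error constant K_pos = G_c(0)·G_p(0) = 14.4·0.4127 = 5.943.
Steady-state error to a unit step: e_ss = 1/(1+K_pos) = 1/6.943 = 0.144.

0.144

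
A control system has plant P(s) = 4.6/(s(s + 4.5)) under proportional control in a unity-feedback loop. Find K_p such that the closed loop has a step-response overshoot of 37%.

From %OS = 100·exp(−πζ/√(1−ζ²)) = 37%, ζ = −ln(0.37)/√(π²+ln²(0.37)) = 0.3017.
Characteristic equation s² + 4.5s + 4.6K_p = 0 gives ζ = 4.5/(2√(4.6K_p)).
Setting ζ = 0.3017: √(4.6K_p) = 4.5/(2·0.3017) = 7.457, so K_p = 55.61/4.6 = 12.1.

K_p = 12.1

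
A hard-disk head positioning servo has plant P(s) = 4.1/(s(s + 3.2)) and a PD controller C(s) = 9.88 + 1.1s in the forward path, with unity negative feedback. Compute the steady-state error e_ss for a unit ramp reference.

The loop has one pole at the origin (type 1). Velocity error constant K_v = lim_{s→0} s·C(s)P(s) = 9.88·4.1/3.2 = 12.66.
Steady-state error to a unit ramp: e_ss = 1/K_v = 0.079.

0.079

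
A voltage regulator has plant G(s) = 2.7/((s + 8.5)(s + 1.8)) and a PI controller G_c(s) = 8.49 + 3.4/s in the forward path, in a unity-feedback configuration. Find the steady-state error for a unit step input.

0

The open loop G_c(s)G(s) has a pole at the origin (type 1), so the static position error constant is infinite and e_ss = 1/(1+∞) = 0.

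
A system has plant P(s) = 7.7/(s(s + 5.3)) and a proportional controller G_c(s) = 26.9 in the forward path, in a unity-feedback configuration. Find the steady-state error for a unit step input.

The open loop G_c(s)P(s) has a pole at the origin (type 1), so the static position error constant is infinite and e_ss = 1/(1+∞) = 0.

0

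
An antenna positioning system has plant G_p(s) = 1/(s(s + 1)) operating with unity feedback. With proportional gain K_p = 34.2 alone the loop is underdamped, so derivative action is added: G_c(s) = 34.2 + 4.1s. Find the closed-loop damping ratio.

ζ = 0.436

Forward path: (34.2 + 4.1s)·1/(s(s+1)). The closed-loop characteristic equation is s² + (1 + 1·4.1)s + 1·34.2 = 0.
That is s² + 5.1s + 34.2 = 0, so ω_n = 5.848 rad/s and ζ = 5.1/(2·5.848) = 0.436.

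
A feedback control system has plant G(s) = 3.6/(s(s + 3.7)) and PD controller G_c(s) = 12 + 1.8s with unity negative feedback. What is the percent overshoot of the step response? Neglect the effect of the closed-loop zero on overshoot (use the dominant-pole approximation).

Forward path: (12 + 1.8s)·3.6/(s(s+3.7)). The closed-loop characteristic equation is s² + (3.7 + 3.6·1.8)s + 3.6·12 = 0.
That is s² + 10.18s + 43.2 = 0, so ω_n = 6.573 rad/s and ζ = 10.18/(2·6.573) = 0.7744.
%OS = 100·exp(−πζ/√(1−ζ²)) = 2.14%.

2.14%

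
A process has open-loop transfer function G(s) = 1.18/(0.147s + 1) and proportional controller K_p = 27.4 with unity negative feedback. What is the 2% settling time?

T_s ≈ 0.0176 s

Closed loop: T(s) = K_p·G/(1+K_p·G) = 32.33/(0.147s + 1 + 32.33), with pole at s = −(1 + 32.33)/0.147 = −226.7.
τ = 1/226.7 = 0.00441 s, so 2% settling time ≈ 4τ = 0.0176 s.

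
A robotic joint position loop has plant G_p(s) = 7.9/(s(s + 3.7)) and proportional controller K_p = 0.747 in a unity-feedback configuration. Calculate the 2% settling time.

T_s ≈ 2.16 s

Closed-loop characteristic equation: s² + 3.7s + 5.901 = 0, so ω_n = 2.429 rad/s and ζ = 3.7/(2·2.429) = 0.7615.
2% settling time T_s ≈ 4/(ζω_n) = 4/1.85 = 2.16 s.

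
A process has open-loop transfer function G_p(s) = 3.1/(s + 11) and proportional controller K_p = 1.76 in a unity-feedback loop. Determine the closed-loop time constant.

Closed-loop transfer function: T(s) = K_p·G_p(s)/(1 + K_p·G_p(s)) = 5.456/(s + 11 + 5.456) = 5.456/(s + 16.46).
Time constant τ = 1/16.46 = 0.0608 s.

τ = 0.0608 s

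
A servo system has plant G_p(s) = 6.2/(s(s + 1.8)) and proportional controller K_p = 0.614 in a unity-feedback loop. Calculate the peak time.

T_p = 1.81 s

Closed-loop characteristic equation: s² + 1.8s + 3.807 = 0, so ω_n = 1.951 rad/s and ζ = 1.8/(2·1.951) = 0.4613.
Damped frequency ω_d = ω_n√(1−ζ²) = 1.731 rad/s, so peak time T_p = π/ω_d = 1.81 s.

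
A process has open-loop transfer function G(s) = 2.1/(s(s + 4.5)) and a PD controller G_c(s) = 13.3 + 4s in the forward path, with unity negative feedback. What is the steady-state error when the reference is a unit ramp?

0.161

The loop has one pole at the origin (type 1). Velocity error constant K_v = lim_{s→0} s·G_c(s)G(s) = 13.3·2.1/4.5 = 6.207.
Steady-state error to a unit ramp: e_ss = 1/K_v = 0.161.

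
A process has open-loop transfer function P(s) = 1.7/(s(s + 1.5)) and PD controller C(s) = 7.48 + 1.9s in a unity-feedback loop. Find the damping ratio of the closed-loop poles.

Forward path: (7.48 + 1.9s)·1.7/(s(s+1.5)). The closed-loop characteristic equation is s² + (1.5 + 1.7·1.9)s + 1.7·7.48 = 0.
That is s² + 4.73s + 12.72 = 0, so ω_n = 3.566 rad/s and ζ = 4.73/(2·3.566) = 0.6632.

ζ = 0.663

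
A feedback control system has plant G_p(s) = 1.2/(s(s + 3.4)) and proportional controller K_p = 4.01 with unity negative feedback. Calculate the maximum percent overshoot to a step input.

2.12%

From 1 + K_pG_p(s) = 0: s² + 3.4s + 4.812 = 0 ⇒ ω_n = 2.194, ζ = 0.775.
%OS = 100·exp(−πζ/√(1−ζ²)) = 100·exp(−π·0.775/√0.3994) = 2.12%.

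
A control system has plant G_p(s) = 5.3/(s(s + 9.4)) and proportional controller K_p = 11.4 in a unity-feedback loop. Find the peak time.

T_p = 0.507 s

From 1 + K_pG_p(s) = 0: s² + 9.4s + 60.42 = 0 ⇒ ω_n = 7.773, ζ = 0.6047.
Damped frequency ω_d = ω_n√(1−ζ²) = 6.191 rad/s, so peak time T_p = π/ω_d = 0.507 s.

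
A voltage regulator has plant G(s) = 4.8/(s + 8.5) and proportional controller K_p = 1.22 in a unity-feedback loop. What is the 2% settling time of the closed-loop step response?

T_s ≈ 0.279 s

Closed-loop transfer function: T(s) = K_p·G(s)/(1 + K_p·G(s)) = 5.856/(s + 8.5 + 5.856) = 5.856/(s + 14.36).
Time constant τ = 1/14.36 = 0.06966 s, so the 2% settling time is about 4τ = 0.279 s.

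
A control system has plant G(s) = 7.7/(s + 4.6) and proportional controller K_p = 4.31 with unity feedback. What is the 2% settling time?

Closed-loop transfer function: T(s) = K_p·G(s)/(1 + K_p·G(s)) = 33.19/(s + 4.6 + 33.19) = 33.19/(s + 37.79).
Time constant τ = 1/37.79 = 0.02646 s, so the 2% settling time is about 4τ = 0.106 s.

T_s ≈ 0.106 s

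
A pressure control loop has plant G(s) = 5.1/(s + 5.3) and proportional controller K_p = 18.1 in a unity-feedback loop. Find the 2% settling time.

Closed-loop transfer function: T(s) = K_p·G(s)/(1 + K_p·G(s)) = 92.31/(s + 5.3 + 92.31) = 92.31/(s + 97.61).
Time constant τ = 1/97.61 = 0.01024 s, so the 2% settling time is about 4τ = 0.041 s.

T_s ≈ 0.041 s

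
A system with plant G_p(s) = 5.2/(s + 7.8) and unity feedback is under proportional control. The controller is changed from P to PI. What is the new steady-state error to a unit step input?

Adding integral action puts a pole at s = 0 in the forward path, raising the system type to 1; a type-1 loop has zero steady-state error to a step.

0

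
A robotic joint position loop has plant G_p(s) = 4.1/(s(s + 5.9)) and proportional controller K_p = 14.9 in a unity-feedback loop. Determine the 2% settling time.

T_s ≈ 1.36 s

From 1 + K_pG_p(s) = 0: s² + 5.9s + 61.09 = 0 ⇒ ω_n = 7.816, ζ = 0.3774.
2% settling time T_s ≈ 4/(ζω_n) = 4/2.95 = 1.36 s.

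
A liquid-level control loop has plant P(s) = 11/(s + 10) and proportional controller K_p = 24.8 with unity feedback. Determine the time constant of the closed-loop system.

Closed-loop transfer function: T(s) = K_p·P(s)/(1 + K_p·P(s)) = 272.8/(s + 10 + 272.8) = 272.8/(s + 282.8).
Time constant τ = 1/282.8 = 0.00354 s.

τ = 0.00354 s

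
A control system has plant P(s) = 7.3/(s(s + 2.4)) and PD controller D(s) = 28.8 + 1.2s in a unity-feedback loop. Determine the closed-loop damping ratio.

Forward path: (28.8 + 1.2s)·7.3/(s(s+2.4)). The closed-loop characteristic equation is s² + (2.4 + 7.3·1.2)s + 7.3·28.8 = 0.
That is s² + 11.16s + 210.2 = 0, so ω_n = 14.5 rad/s and ζ = 11.16/(2·14.5) = 0.3848.

ζ = 0.385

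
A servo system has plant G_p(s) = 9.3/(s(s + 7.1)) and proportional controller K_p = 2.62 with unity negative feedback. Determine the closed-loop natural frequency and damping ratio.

1 + K_p·G_p(s) = 0 gives s² + 7.1s + 24.37 = 0.
Matching s² + 2ζω_n s + ω_n²: ω_n = √24.37 = 4.936 rad/s and 2ζω_n = 7.1, so ζ = 7.1/(2·4.936) = 0.719.

ω_n = 4.94 rad/s, ζ = 0.719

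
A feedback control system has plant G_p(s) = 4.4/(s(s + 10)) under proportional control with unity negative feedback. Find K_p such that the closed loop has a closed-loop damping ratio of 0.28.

K_p = 72.5

Closed-loop characteristic equation: s² + 10s + K_p·4.4 = 0.
So ω_n = √(4.4K_p) and 2ζω_n = 10, giving ζ = 10/(2√(4.4K_p)).
Setting ζ = 0.28: √(4.4K_p) = 10/(2·0.28) = 17.86, so K_p = 318.9/4.4 = 72.5.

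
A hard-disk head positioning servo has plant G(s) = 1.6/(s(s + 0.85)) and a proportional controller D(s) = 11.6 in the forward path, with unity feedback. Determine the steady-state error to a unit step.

0

The open loop D(s)G(s) has a pole at the origin (type 1), so the static position error constant is infinite and e_ss = 1/(1+∞) = 0.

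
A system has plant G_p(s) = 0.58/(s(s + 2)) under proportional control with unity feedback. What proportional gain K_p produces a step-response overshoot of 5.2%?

K_p = 3.67

From %OS = 100·exp(−πζ/√(1−ζ²)) = 5.2%, ζ = −ln(0.052)/√(π²+ln²(0.052)) = 0.6853.
Characteristic equation s² + 2s + 0.58K_p = 0 gives ζ = 2/(2√(0.58K_p)).
Setting ζ = 0.6853: √(0.58K_p) = 2/(2·0.6853) = 1.459, so K_p = 2.129/0.58 = 3.67.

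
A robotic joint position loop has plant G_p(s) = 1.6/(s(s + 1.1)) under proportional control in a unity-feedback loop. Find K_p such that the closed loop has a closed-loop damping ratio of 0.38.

Closed-loop characteristic equation: s² + 1.1s + K_p·1.6 = 0.
So ω_n = √(1.6K_p) and 2ζω_n = 1.1, giving ζ = 1.1/(2√(1.6K_p)).
Setting ζ = 0.38: √(1.6K_p) = 1.1/(2·0.38) = 1.447, so K_p = 2.095/1.6 = 1.31.

K_p = 1.31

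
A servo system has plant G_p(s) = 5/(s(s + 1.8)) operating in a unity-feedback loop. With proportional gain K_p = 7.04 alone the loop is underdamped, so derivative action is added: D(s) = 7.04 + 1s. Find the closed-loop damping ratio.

Forward path: (7.04 + 1s)·5/(s(s+1.8)). The closed-loop characteristic equation is s² + (1.8 + 5·1)s + 5·7.04 = 0.
That is s² + 6.8s + 35.2 = 0, so ω_n = 5.933 rad/s and ζ = 6.8/(2·5.933) = 0.5731.

ζ = 0.573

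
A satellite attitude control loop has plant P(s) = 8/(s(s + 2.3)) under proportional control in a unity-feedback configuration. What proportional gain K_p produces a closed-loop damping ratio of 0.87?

K_p = 0.218

Closed-loop characteristic equation: s² + 2.3s + K_p·8 = 0.
So ω_n = √(8K_p) and 2ζω_n = 2.3, giving ζ = 2.3/(2√(8K_p)).
Setting ζ = 0.87: √(8K_p) = 2.3/(2·0.87) = 1.322, so K_p = 1.747/8 = 0.218.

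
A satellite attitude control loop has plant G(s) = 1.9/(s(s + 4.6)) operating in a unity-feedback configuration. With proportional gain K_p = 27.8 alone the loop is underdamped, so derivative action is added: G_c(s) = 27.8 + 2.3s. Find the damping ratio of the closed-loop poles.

ζ = 0.617

Forward path: (27.8 + 2.3s)·1.9/(s(s+4.6)). The closed-loop characteristic equation is s² + (4.6 + 1.9·2.3)s + 1.9·27.8 = 0.
That is s² + 8.97s + 52.82 = 0, so ω_n = 7.268 rad/s and ζ = 8.97/(2·7.268) = 0.6171.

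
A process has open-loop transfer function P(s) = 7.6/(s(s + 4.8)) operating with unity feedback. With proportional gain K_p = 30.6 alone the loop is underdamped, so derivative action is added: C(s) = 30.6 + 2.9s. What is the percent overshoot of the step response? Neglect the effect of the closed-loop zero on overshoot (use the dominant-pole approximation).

Forward path: (30.6 + 2.9s)·7.6/(s(s+4.8)). The closed-loop characteristic equation is s² + (4.8 + 7.6·2.9)s + 7.6·30.6 = 0.
That is s² + 26.84s + 232.6 = 0, so ω_n = 15.25 rad/s and ζ = 26.84/(2·15.25) = 0.88.
%OS = 100·exp(−πζ/√(1−ζ²)) = 0.297%.

0.297%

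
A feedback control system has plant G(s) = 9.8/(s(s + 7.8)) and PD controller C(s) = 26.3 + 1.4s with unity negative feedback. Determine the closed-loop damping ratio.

Forward path: (26.3 + 1.4s)·9.8/(s(s+7.8)). The closed-loop characteristic equation is s² + (7.8 + 9.8·1.4)s + 9.8·26.3 = 0.
That is s² + 21.52s + 257.7 = 0, so ω_n = 16.05 rad/s and ζ = 21.52/(2·16.05) = 0.6702.

ζ = 0.67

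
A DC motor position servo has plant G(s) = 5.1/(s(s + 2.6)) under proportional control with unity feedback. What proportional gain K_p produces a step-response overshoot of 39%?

From %OS = 100·exp(−πζ/√(1−ζ²)) = 39%, ζ = −ln(0.39)/√(π²+ln²(0.39)) = 0.2871.
Characteristic equation s² + 2.6s + 5.1K_p = 0 gives ζ = 2.6/(2√(5.1K_p)).
Setting ζ = 0.2871: √(5.1K_p) = 2.6/(2·0.2871) = 4.528, so K_p = 20.5/5.1 = 4.02.

K_p = 4.02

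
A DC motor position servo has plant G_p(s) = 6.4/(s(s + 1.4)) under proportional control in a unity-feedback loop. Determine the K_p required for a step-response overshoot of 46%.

From %OS = 100·exp(−πζ/√(1−ζ²)) = 46%, ζ = −ln(0.46)/√(π²+ln²(0.46)) = 0.24.
Characteristic equation s² + 1.4s + 6.4K_p = 0 gives ζ = 1.4/(2√(6.4K_p)).
Setting ζ = 0.24: √(6.4K_p) = 1.4/(2·0.24) = 2.917, so K_p = 8.51/6.4 = 1.33.

K_p = 1.33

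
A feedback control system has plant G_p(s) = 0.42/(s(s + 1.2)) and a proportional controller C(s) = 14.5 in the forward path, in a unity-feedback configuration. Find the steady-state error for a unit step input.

The open loop C(s)G_p(s) has a pole at the origin (type 1), so the static position error constant is infinite and e_ss = 1/(1+∞) = 0.

0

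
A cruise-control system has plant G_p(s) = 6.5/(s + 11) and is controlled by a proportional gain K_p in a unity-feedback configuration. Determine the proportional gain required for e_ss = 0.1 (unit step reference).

For a type-0 loop with proportional control, e_ss = 1/(1 + K_p·G_p(0)).
G_p(0) = 0.5909. Require 1/(1 + K_p·0.5909) = 0.1, so 1 + 0.5909·K_p = 10.
K_p = (10 − 1)/0.5909 = 15.2.

K_p = 15.2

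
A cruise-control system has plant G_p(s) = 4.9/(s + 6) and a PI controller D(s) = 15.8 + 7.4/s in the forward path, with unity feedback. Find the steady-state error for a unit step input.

0

The open loop D(s)G_p(s) has a pole at the origin (type 1), so the static position error constant is infinite and e_ss = 1/(1+∞) = 0.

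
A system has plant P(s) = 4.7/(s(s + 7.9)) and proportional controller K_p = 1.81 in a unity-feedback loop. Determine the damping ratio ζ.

With unity feedback the closed-loop characteristic equation is s² + 7.9s + 1.81·4.7 = s² + 7.9s + 8.507 = 0.
Matching s² + 2ζω_n s + ω_n²: ω_n = √8.507 = 2.917 rad/s and 2ζω_n = 7.9, so ζ = 7.9/(2·2.917) = 1.35.

ζ = 1.35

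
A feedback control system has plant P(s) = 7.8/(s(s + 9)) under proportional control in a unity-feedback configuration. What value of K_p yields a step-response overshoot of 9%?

From %OS = 100·exp(−πζ/√(1−ζ²)) = 9%, ζ = −ln(0.09)/√(π²+ln²(0.09)) = 0.6083.
Characteristic equation s² + 9s + 7.8K_p = 0 gives ζ = 9/(2√(7.8K_p)).
Setting ζ = 0.6083: √(7.8K_p) = 9/(2·0.6083) = 7.397, so K_p = 54.72/7.8 = 7.02.

K_p = 7.02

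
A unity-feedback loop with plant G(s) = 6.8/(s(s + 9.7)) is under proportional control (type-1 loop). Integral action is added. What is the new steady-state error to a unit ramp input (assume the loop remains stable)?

0

The integrator raises the loop to type 2, so K_v → ∞ and e_ss to a ramp is zero.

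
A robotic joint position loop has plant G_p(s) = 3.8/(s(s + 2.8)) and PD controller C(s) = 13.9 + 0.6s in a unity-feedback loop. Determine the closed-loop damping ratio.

ζ = 0.349

Forward path: (13.9 + 0.6s)·3.8/(s(s+2.8)). The closed-loop characteristic equation is s² + (2.8 + 3.8·0.6)s + 3.8·13.9 = 0.
That is s² + 5.08s + 52.82 = 0, so ω_n = 7.268 rad/s and ζ = 5.08/(2·7.268) = 0.3495.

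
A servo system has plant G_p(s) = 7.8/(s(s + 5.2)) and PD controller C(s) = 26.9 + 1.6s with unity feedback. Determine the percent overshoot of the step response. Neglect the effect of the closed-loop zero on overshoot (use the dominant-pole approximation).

8.89%

Forward path: (26.9 + 1.6s)·7.8/(s(s+5.2)). The closed-loop characteristic equation is s² + (5.2 + 7.8·1.6)s + 7.8·26.9 = 0.
That is s² + 17.68s + 209.8 = 0, so ω_n = 14.49 rad/s and ζ = 17.68/(2·14.49) = 0.6103.
%OS = 100·exp(−πζ/√(1−ζ²)) = 8.89%.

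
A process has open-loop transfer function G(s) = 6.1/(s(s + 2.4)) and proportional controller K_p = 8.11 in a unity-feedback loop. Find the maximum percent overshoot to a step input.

58%

From 1 + K_pG(s) = 0: s² + 2.4s + 49.47 = 0 ⇒ ω_n = 7.034, ζ = 0.1706.
%OS = 100·exp(−πζ/√(1−ζ²)) = 100·exp(−π·0.1706/√0.9709) = 58%.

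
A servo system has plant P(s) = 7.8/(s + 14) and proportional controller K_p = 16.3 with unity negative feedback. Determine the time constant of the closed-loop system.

τ = 0.00709 s

Closed-loop transfer function: T(s) = K_p·P(s)/(1 + K_p·P(s)) = 127.1/(s + 14 + 127.1) = 127.1/(s + 141.1).
Time constant τ = 1/141.1 = 0.00709 s.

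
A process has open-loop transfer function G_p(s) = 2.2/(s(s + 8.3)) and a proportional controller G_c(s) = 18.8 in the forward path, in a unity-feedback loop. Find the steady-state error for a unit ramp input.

The loop has one pole at the origin (type 1). Velocity error constant K_v = lim_{s→0} s·G_c(s)G_p(s) = 18.8·2.2/8.3 = 4.983.
Steady-state error to a unit ramp: e_ss = 1/K_v = 0.201.

0.201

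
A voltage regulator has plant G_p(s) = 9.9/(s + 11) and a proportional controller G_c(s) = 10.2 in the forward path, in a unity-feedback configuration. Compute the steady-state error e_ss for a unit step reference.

The loop is type 0. Static position error constant K_pos = G_c(0)·G_p(0) = 10.2·0.9 = 9.18.
Steady-state error to a unit step: e_ss = 1/(1+K_pos) = 1/10.18 = 0.0982.

0.0982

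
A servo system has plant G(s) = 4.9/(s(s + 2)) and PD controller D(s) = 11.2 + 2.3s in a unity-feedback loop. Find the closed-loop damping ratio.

Forward path: (11.2 + 2.3s)·4.9/(s(s+2)). The closed-loop characteristic equation is s² + (2 + 4.9·2.3)s + 4.9·11.2 = 0.
That is s² + 13.27s + 54.88 = 0, so ω_n = 7.408 rad/s and ζ = 13.27/(2·7.408) = 0.8956.

ζ = 0.896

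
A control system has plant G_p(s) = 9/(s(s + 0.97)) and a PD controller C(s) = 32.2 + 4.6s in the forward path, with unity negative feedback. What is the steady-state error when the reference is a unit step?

The open loop C(s)G_p(s) has a pole at the origin (type 1), so the static position error constant is infinite and e_ss = 1/(1+∞) = 0.

0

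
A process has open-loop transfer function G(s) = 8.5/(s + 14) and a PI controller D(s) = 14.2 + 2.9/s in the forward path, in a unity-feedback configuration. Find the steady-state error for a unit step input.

0

The open loop D(s)G(s) has a pole at the origin (type 1), so the static position error constant is infinite and e_ss = 1/(1+∞) = 0.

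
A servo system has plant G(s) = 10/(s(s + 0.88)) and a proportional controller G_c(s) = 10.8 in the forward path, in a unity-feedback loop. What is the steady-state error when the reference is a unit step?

0

The open loop G_c(s)G(s) has a pole at the origin (type 1), so the static position error constant is infinite and e_ss = 1/(1+∞) = 0.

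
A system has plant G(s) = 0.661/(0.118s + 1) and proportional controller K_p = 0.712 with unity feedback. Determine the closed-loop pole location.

s = -12.46

Closed loop: T(s) = K_p·G/(1+K_p·G) = 0.4706/(0.118s + 1 + 0.4706), with pole at s = −(1 + 0.4706)/0.118 = −12.46.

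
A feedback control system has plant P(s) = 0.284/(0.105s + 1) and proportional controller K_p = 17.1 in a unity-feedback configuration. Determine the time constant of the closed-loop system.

Closed loop: T(s) = K_p·P/(1+K_p·P) = 4.856/(0.105s + 1 + 4.856), with pole at s = −(1 + 4.856)/0.105 = −55.78.
Closed-loop time constant τ = 1/55.78 = 0.0179 s.

τ = 0.0179 s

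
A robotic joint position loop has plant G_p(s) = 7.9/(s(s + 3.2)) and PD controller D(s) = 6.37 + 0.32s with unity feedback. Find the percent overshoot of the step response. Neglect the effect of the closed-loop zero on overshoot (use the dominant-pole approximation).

25%

Forward path: (6.37 + 0.32s)·7.9/(s(s+3.2)). The closed-loop characteristic equation is s² + (3.2 + 7.9·0.32)s + 7.9·6.37 = 0.
That is s² + 5.728s + 50.32 = 0, so ω_n = 7.094 rad/s and ζ = 5.728/(2·7.094) = 0.4037.
%OS = 100·exp(−πζ/√(1−ζ²)) = 25%.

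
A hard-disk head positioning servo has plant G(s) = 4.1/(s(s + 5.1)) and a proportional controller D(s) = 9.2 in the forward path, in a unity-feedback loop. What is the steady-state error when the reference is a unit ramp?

0.135

The loop has one pole at the origin (type 1). Velocity error constant K_v = lim_{s→0} s·D(s)G(s) = 9.2·4.1/5.1 = 7.396.
Steady-state error to a unit ramp: e_ss = 1/K_v = 0.135.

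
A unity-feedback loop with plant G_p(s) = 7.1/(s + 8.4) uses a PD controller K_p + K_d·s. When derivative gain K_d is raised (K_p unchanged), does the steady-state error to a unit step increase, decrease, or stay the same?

At s = 0 the derivative term contributes nothing: C(0) = K_p regardless of K_d, so K_pos = K_p·G_p(0) and e_ss are unchanged.

unchanged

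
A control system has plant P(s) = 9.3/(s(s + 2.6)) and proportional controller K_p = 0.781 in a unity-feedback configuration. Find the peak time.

Closed-loop characteristic equation: s² + 2.6s + 7.263 = 0, so ω_n = 2.695 rad/s and ζ = 2.6/(2·2.695) = 0.4824.
Damped frequency ω_d = ω_n√(1−ζ²) = 2.361 rad/s, so peak time T_p = π/ω_d = 1.33 s.

T_p = 1.33 s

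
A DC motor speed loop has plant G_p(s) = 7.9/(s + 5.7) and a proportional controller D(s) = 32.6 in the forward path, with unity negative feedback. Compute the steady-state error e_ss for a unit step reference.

The loop is type 0. Static position error constant K_pos = D(0)·G_p(0) = 32.6·1.386 = 45.18.
Steady-state error to a unit step: e_ss = 1/(1+K_pos) = 1/46.18 = 0.0217.

0.0217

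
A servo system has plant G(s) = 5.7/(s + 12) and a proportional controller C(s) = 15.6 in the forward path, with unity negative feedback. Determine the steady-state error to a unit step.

0.119

The loop is type 0. Static position error constant K_pos = C(0)·G(0) = 15.6·0.475 = 7.41.
Steady-state error to a unit step: e_ss = 1/(1+K_pos) = 1/8.41 = 0.119.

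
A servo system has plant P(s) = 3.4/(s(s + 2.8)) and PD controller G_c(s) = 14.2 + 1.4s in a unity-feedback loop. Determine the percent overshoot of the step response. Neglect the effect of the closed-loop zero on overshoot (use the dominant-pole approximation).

Forward path: (14.2 + 1.4s)·3.4/(s(s+2.8)). The closed-loop characteristic equation is s² + (2.8 + 3.4·1.4)s + 3.4·14.2 = 0.
That is s² + 7.56s + 48.28 = 0, so ω_n = 6.948 rad/s and ζ = 7.56/(2·6.948) = 0.544.
%OS = 100·exp(−πζ/√(1−ζ²)) = 13%.

13%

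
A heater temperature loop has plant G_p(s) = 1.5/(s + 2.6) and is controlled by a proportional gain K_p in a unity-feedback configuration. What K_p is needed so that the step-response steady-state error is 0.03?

K_p = 56

For a type-0 loop with proportional control, e_ss = 1/(1 + K_p·G_p(0)).
G_p(0) = 0.5769. Require 1/(1 + K_p·0.5769) = 0.03, so 1 + 0.5769·K_p = 33.33.
K_p = (33.33 − 1)/0.5769 = 56.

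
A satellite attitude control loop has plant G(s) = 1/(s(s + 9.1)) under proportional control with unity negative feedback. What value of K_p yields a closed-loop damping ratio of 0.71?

K_p = 41.1

Closed-loop characteristic equation: s² + 9.1s + K_p·1 = 0.
So ω_n = √(1K_p) and 2ζω_n = 9.1, giving ζ = 9.1/(2√(1K_p)).
Setting ζ = 0.71: √(1K_p) = 9.1/(2·0.71) = 6.408, so K_p = 41.07/1 = 41.1.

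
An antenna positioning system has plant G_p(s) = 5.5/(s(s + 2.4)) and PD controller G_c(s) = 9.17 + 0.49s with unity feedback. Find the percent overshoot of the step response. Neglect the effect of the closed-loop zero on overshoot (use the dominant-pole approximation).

Forward path: (9.17 + 0.49s)·5.5/(s(s+2.4)). The closed-loop characteristic equation is s² + (2.4 + 5.5·0.49)s + 5.5·9.17 = 0.
That is s² + 5.095s + 50.44 = 0, so ω_n = 7.102 rad/s and ζ = 5.095/(2·7.102) = 0.3587.
%OS = 100·exp(−πζ/√(1−ζ²)) = 29.9%.

29.9%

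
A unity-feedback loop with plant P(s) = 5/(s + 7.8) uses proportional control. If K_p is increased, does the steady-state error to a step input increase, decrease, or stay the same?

decrease

The position error constant K_pos = K_p·P(0) grows with K_p, and e_ss = 1/(1+K_pos) falls.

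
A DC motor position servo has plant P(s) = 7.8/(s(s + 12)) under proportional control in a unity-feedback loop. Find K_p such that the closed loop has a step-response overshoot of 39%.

From %OS = 100·exp(−πζ/√(1−ζ²)) = 39%, ζ = −ln(0.39)/√(π²+ln²(0.39)) = 0.2871.
Characteristic equation s² + 12s + 7.8K_p = 0 gives ζ = 12/(2√(7.8K_p)).
Setting ζ = 0.2871: √(7.8K_p) = 12/(2·0.2871) = 20.9, so K_p = 436.7/7.8 = 56.

K_p = 56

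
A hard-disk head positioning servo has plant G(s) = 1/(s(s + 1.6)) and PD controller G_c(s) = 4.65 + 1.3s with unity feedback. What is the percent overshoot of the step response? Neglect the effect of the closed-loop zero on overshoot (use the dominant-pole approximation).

5.76%

Forward path: (4.65 + 1.3s)·1/(s(s+1.6)). The closed-loop characteristic equation is s² + (1.6 + 1·1.3)s + 1·4.65 = 0.
That is s² + 2.9s + 4.65 = 0, so ω_n = 2.156 rad/s and ζ = 2.9/(2·2.156) = 0.6724.
%OS = 100·exp(−πζ/√(1−ζ²)) = 5.76%.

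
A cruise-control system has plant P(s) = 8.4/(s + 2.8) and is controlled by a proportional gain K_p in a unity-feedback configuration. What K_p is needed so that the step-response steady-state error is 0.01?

K_p = 33

Steady-state error for a unit step on this type-0 loop is 1/(1 + K_p·P(0)).
P(0) = 3. Require 1/(1 + K_p·3) = 0.01, so 1 + 3·K_p = 100.
K_p = (100 − 1)/3 = 33.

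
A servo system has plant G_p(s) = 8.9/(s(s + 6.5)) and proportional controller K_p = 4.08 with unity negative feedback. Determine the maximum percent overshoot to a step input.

From 1 + K_pG_p(s) = 0: s² + 6.5s + 36.31 = 0 ⇒ ω_n = 6.026, ζ = 0.5393.
%OS = 100·exp(−πζ/√(1−ζ²)) = 100·exp(−π·0.5393/√0.7091) = 13.4%.

13.4%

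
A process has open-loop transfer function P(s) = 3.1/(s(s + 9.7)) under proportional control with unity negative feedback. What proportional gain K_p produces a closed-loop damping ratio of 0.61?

Closed-loop characteristic equation: s² + 9.7s + K_p·3.1 = 0.
So ω_n = √(3.1K_p) and 2ζω_n = 9.7, giving ζ = 9.7/(2√(3.1K_p)).
Setting ζ = 0.61: √(3.1K_p) = 9.7/(2·0.61) = 7.951, so K_p = 63.22/3.1 = 20.4.

K_p = 20.4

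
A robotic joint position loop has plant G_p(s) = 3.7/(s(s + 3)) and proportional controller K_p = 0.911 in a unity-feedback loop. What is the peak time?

T_p = 2.97 s

The closed-loop denominator s² + 3s + 3.371 gives ω_n = √3.371 = 1.836 and ζ = 3/(2ω_n) = 0.817.
Damped frequency ω_d = ω_n√(1−ζ²) = 1.059 rad/s, so peak time T_p = π/ω_d = 2.97 s.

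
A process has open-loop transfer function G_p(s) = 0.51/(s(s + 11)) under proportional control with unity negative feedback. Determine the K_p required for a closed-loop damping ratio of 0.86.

Closed-loop characteristic equation: s² + 11s + K_p·0.51 = 0.
So ω_n = √(0.51K_p) and 2ζω_n = 11, giving ζ = 11/(2√(0.51K_p)).
Setting ζ = 0.86: √(0.51K_p) = 11/(2·0.86) = 6.395, so K_p = 40.9/0.51 = 80.2.

K_p = 80.2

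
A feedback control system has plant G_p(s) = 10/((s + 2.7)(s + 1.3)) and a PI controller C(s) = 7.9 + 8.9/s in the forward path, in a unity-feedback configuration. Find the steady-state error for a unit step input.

0

The open loop C(s)G_p(s) has a pole at the origin (type 1), so the static position error constant is infinite and e_ss = 1/(1+∞) = 0.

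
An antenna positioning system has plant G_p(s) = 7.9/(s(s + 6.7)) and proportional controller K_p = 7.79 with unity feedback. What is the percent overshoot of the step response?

From 1 + K_pG_p(s) = 0: s² + 6.7s + 61.54 = 0 ⇒ ω_n = 7.845, ζ = 0.427.
%OS = 100·exp(−πζ/√(1−ζ²)) = 100·exp(−π·0.427/√0.8176) = 22.7%.

22.7%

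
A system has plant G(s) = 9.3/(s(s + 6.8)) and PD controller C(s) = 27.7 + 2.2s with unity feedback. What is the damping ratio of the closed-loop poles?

Forward path: (27.7 + 2.2s)·9.3/(s(s+6.8)). The closed-loop characteristic equation is s² + (6.8 + 9.3·2.2)s + 9.3·27.7 = 0.
That is s² + 27.26s + 257.6 = 0, so ω_n = 16.05 rad/s and ζ = 27.26/(2·16.05) = 0.8492.

ζ = 0.849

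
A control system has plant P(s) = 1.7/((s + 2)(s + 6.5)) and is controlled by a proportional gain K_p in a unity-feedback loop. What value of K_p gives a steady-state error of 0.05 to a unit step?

K_p = 145

For a type-0 loop with proportional control, e_ss = 1/(1 + K_p·P(0)).
P(0) = 0.1308. Require 1/(1 + K_p·0.1308) = 0.05, so 1 + 0.1308·K_p = 20.
K_p = (20 − 1)/0.1308 = 145.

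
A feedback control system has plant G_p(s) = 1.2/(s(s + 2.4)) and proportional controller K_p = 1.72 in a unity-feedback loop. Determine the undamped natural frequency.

The closed-loop denominator is s(s+2.4) + 1.72·1.2 = s² + 2.4s + 2.064.
So ω_n² = 2.064 ⇒ ω_n = 1.437 rad/s, and ζ = 2.4/(2ω_n) = 0.835.

ω_n = 1.44 rad/s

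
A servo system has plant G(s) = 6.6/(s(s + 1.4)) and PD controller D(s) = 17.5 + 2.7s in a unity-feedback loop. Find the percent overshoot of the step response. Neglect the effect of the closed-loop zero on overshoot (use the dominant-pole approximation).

0.188%

Forward path: (17.5 + 2.7s)·6.6/(s(s+1.4)). The closed-loop characteristic equation is s² + (1.4 + 6.6·2.7)s + 6.6·17.5 = 0.
That is s² + 19.22s + 115.5 = 0, so ω_n = 10.75 rad/s and ζ = 19.22/(2·10.75) = 0.8942.
%OS = 100·exp(−πζ/√(1−ζ²)) = 0.188%.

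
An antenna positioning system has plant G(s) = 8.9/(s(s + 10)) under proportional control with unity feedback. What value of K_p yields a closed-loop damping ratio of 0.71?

Closed-loop characteristic equation: s² + 10s + K_p·8.9 = 0.
So ω_n = √(8.9K_p) and 2ζω_n = 10, giving ζ = 10/(2√(8.9K_p)).
Setting ζ = 0.71: √(8.9K_p) = 10/(2·0.71) = 7.042, so K_p = 49.59/8.9 = 5.57.

K_p = 5.57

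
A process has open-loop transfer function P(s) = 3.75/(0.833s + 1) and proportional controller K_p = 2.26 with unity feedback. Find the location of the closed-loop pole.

s = -11.37

Closed loop: T(s) = K_p·P/(1+K_p·P) = 8.475/(0.833s + 1 + 8.475), with pole at s = −(1 + 8.475)/0.833 = −11.37.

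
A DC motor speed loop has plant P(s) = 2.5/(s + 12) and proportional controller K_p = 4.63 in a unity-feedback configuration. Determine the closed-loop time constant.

Closed-loop transfer function: T(s) = K_p·P(s)/(1 + K_p·P(s)) = 11.57/(s + 12 + 11.57) = 11.57/(s + 23.57).
Time constant τ = 1/23.57 = 0.0424 s.

τ = 0.0424 s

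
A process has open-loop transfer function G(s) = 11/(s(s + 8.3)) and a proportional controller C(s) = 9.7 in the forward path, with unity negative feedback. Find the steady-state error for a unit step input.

The open loop C(s)G(s) has a pole at the origin (type 1), so the static position error constant is infinite and e_ss = 1/(1+∞) = 0.

0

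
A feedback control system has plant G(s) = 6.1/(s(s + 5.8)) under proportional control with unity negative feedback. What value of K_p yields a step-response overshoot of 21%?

K_p = 6.97

From %OS = 100·exp(−πζ/√(1−ζ²)) = 21%, ζ = −ln(0.21)/√(π²+ln²(0.21)) = 0.4449.
Characteristic equation s² + 5.8s + 6.1K_p = 0 gives ζ = 5.8/(2√(6.1K_p)).
Setting ζ = 0.4449: √(6.1K_p) = 5.8/(2·0.4449) = 6.518, so K_p = 42.49/6.1 = 6.97.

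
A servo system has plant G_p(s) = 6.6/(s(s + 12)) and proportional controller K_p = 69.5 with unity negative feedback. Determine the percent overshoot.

Closed-loop characteristic equation: s² + 12s + 458.7 = 0, so ω_n = 21.42 rad/s and ζ = 12/(2·21.42) = 0.2801.
%OS = 100·exp(−πζ/√(1−ζ²)) = 100·exp(−π·0.2801/√0.9215) = 40%.

40%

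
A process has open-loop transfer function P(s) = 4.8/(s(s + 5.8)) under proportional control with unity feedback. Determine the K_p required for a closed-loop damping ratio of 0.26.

K_p = 25.9

Closed-loop characteristic equation: s² + 5.8s + K_p·4.8 = 0.
So ω_n = √(4.8K_p) and 2ζω_n = 5.8, giving ζ = 5.8/(2√(4.8K_p)).
Setting ζ = 0.26: √(4.8K_p) = 5.8/(2·0.26) = 11.15, so K_p = 124.4/4.8 = 25.9.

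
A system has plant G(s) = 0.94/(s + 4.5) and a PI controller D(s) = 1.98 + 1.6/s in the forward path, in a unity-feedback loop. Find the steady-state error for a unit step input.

0

The open loop D(s)G(s) has a pole at the origin (type 1), so the static position error constant is infinite and e_ss = 1/(1+∞) = 0.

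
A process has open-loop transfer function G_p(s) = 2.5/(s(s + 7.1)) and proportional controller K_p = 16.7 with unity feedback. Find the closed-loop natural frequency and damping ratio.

ω_n = 6.46 rad/s, ζ = 0.549

With unity feedback the closed-loop characteristic equation is s² + 7.1s + 16.7·2.5 = s² + 7.1s + 41.75 = 0.
So ω_n² = 41.75 ⇒ ω_n = 6.461 rad/s, and ζ = 7.1/(2ω_n) = 0.549.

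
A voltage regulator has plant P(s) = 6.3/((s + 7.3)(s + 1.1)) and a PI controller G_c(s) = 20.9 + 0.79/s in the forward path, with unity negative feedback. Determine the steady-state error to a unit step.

0

The open loop G_c(s)P(s) has a pole at the origin (type 1), so the static position error constant is infinite and e_ss = 1/(1+∞) = 0.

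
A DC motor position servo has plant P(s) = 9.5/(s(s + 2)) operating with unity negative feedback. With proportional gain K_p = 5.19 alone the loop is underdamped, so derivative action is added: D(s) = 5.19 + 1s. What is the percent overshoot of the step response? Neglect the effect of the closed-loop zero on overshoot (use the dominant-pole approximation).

1.13%

Forward path: (5.19 + 1s)·9.5/(s(s+2)). The closed-loop characteristic equation is s² + (2 + 9.5·1)s + 9.5·5.19 = 0.
That is s² + 11.5s + 49.31 = 0, so ω_n = 7.022 rad/s and ζ = 11.5/(2·7.022) = 0.8189.
%OS = 100·exp(−πζ/√(1−ζ²)) = 1.13%.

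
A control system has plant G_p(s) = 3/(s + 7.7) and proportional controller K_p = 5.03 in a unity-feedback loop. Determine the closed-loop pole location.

Closed-loop transfer function: T(s) = K_p·G_p(s)/(1 + K_p·G_p(s)) = 15.09/(s + 7.7 + 15.09) = 15.09/(s + 22.79).
The closed-loop pole is at s = −22.79.

s = -22.79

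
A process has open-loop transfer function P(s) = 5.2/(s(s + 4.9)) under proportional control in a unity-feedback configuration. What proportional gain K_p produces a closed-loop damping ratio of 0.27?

K_p = 15.8

Closed-loop characteristic equation: s² + 4.9s + K_p·5.2 = 0.
So ω_n = √(5.2K_p) and 2ζω_n = 4.9, giving ζ = 4.9/(2√(5.2K_p)).
Setting ζ = 0.27: √(5.2K_p) = 4.9/(2·0.27) = 9.074, so K_p = 82.34/5.2 = 15.8.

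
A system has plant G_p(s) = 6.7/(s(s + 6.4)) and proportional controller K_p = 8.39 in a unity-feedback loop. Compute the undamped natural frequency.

The closed-loop denominator is s(s+6.4) + 8.39·6.7 = s² + 6.4s + 56.21.
So ω_n² = 56.21 ⇒ ω_n = 7.498 rad/s, and ζ = 6.4/(2ω_n) = 0.427.

ω_n = 7.5 rad/s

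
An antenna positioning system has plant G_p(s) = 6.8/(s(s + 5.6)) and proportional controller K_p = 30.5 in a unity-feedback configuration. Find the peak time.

From 1 + K_pG_p(s) = 0: s² + 5.6s + 207.4 = 0 ⇒ ω_n = 14.4, ζ = 0.1944.
Damped frequency ω_d = ω_n√(1−ζ²) = 14.13 rad/s, so peak time T_p = π/ω_d = 0.222 s.

T_p = 0.222 s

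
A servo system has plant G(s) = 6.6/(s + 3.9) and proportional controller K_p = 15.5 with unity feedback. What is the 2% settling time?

T_s ≈ 0.0377 s

Closed-loop transfer function: T(s) = K_p·G(s)/(1 + K_p·G(s)) = 102.3/(s + 3.9 + 102.3) = 102.3/(s + 106.2).
Time constant τ = 1/106.2 = 0.009416 s, so the 2% settling time is about 4τ = 0.0377 s.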